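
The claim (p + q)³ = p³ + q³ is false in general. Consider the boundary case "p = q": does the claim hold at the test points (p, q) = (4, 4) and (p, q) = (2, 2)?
No, fails at both test points

At (4, 4): LHS = 512 ≠ RHS = 128
At (2, 2): LHS = 64 ≠ RHS = 16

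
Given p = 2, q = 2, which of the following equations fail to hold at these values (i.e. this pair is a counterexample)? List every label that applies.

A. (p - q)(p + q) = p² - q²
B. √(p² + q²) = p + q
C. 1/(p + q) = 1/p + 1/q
Evaluating each claim at the given values:
A. LHS = 0, RHS = 0 → holds here (LHS = RHS)
B. LHS = 2·√(2) ≈ 2.828, RHS = 4 → fails here (LHS ≠ RHS)
C. LHS = 1/4, RHS = 1 → fails here (LHS ≠ RHS)

Answer: B, C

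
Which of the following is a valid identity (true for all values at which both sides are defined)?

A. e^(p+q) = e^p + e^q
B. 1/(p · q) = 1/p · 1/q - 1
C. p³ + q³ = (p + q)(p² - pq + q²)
A: fails at (4, 4) — LHS = e^8 ≈ 2981, RHS = 2·e^4 ≈ 109.2.
B: fails at (1, 1) — LHS = 1, RHS = 0.
C: holds — e.g. at (4, 5), both sides equal 189.

Answer: C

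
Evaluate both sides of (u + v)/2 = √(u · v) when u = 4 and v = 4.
LHS = (4 + 4)/2 = 4
RHS = √(4 · 4) = 4

LHS = RHS: the two sides agree.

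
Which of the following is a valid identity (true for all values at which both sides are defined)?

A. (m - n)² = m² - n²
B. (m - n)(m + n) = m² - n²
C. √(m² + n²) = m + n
A: fails at (2, 5) — LHS = 9, RHS = -21.
B: holds — e.g. at (5, 5), both sides equal 0.
C: fails at (4, 5) — LHS = √(41) ≈ 6.403, RHS = 9.

Answer: B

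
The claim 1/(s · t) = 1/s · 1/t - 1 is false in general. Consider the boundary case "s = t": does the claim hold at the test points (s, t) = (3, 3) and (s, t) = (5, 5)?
At (3, 3): LHS = 1/9 ≠ RHS = -8/9
At (5, 5): LHS = 1/25 ≠ RHS = -24/25

Answer: No, fails at both test points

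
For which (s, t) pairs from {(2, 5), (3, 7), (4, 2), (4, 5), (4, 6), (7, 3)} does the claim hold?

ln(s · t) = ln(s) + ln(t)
Testing each pair:
(2, 5): LHS = ln(10) ≈ 2.303, RHS = ln(2) + ln(5) ≈ 2.303 → holds
(3, 7): LHS = ln(21) ≈ 3.045, RHS = ln(3) + ln(7) ≈ 3.045 → holds
(4, 2): LHS = ln(8) ≈ 2.079, RHS = ln(2) + ln(4) ≈ 2.079 → holds
(4, 5): LHS = ln(20) ≈ 2.996, RHS = ln(4) + ln(5) ≈ 2.996 → holds
(4, 6): LHS = ln(24) ≈ 3.178, RHS = ln(4) + ln(6) ≈ 3.178 → holds
(7, 3): LHS = ln(21) ≈ 3.045, RHS = ln(3) + ln(7) ≈ 3.045 → holds

Every pair satisfies the claim.

Answer: All pairs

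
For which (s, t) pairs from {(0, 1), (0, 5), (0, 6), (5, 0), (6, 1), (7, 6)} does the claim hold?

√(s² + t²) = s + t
Testing each pair:
(0, 1): LHS = 1, RHS = 1 → holds
(0, 5): LHS = 5, RHS = 5 → holds
(0, 6): LHS = 6, RHS = 6 → holds
(5, 0): LHS = 5, RHS = 5 → holds
(6, 1): LHS = √(37) ≈ 6.083, RHS = 7 → fails
(7, 6): LHS = √(85) ≈ 9.22, RHS = 13 → fails

4 of 6 pairs satisfy the claim.

Answer: (0, 1), (0, 5), (0, 6), (5, 0)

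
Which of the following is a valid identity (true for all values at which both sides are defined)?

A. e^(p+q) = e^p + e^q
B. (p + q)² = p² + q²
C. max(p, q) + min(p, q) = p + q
A: fails at (4, 6) — LHS = e^10 ≈ 22026.5, RHS = e^4 + e^6 ≈ 458.
B: fails at (2, 7) — LHS = 81, RHS = 53.
C: holds — e.g. at (1, 3), both sides equal 4.

Answer: C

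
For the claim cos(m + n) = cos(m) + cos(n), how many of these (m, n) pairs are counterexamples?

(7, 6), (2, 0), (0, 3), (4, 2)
Testing each pair:
(7, 6): LHS = cos(13) ≈ 0.9074, RHS = cos(7) + cos(6) ≈ 1.714 → counterexample
(2, 0): LHS = cos(2) ≈ -0.4161, RHS = cos(2) + 1 ≈ 0.5839 → counterexample
(0, 3): LHS = cos(3) ≈ -0.99, RHS = cos(3) + 1 ≈ 0.01001 → counterexample
(4, 2): LHS = cos(6) ≈ 0.9602, RHS = cos(4) + cos(2) ≈ -1.07 → counterexample

That makes 4 counterexamples.

Answer: 4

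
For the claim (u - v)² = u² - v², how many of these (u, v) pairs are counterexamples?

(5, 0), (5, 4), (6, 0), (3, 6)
2

Testing each pair:
(5, 0): LHS = 25, RHS = 25 → satisfies claim
(5, 4): LHS = 1, RHS = 9 → counterexample
(6, 0): LHS = 36, RHS = 36 → satisfies claim
(3, 6): LHS = 9, RHS = -27 → counterexample

That makes 2 counterexamples.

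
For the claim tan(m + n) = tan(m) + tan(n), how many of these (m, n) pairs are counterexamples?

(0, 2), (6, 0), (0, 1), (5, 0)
0

Testing each pair:
(0, 2): LHS = tan(2) ≈ -2.185, RHS = tan(2) ≈ -2.185 → satisfies claim
(6, 0): LHS = tan(6) ≈ -0.291, RHS = tan(6) ≈ -0.291 → satisfies claim
(0, 1): LHS = tan(1) ≈ 1.557, RHS = tan(1) ≈ 1.557 → satisfies claim
(5, 0): LHS = tan(5) ≈ -3.381, RHS = tan(5) ≈ -3.381 → satisfies claim

That makes 0 counterexamples.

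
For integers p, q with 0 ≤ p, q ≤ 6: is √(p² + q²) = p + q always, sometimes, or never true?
It holds at (p, q) = (0, 0) (both sides equal 0), but fails at (p, q) = (2, 3) (LHS = √(13) ≈ 3.606, RHS = 5).

Answer: Sometimes true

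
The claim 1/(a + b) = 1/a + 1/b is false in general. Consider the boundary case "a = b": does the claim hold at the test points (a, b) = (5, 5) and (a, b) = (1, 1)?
At (5, 5): LHS = 1/10 ≠ RHS = 2/5
At (1, 1): LHS = 1/2 ≠ RHS = 2

Answer: No, fails at both test points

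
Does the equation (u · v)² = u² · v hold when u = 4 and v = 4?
Substituting u = 4, v = 4:

LHS = (4 · 4)² = 256
RHS = 4² · 4 = 64

LHS ≠ RHS, so the equation does not hold at this point.

Answer: Fails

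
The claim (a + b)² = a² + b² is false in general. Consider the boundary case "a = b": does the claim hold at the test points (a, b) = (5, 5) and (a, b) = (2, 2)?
No, fails at both test points

At (5, 5): LHS = 100 ≠ RHS = 50
At (2, 2): LHS = 16 ≠ RHS = 8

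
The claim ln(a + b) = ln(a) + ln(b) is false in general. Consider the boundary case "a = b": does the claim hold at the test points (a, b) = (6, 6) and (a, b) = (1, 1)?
At (6, 6): LHS = ln(12) ≈ 2.485 ≠ RHS = 2·ln(6) ≈ 3.584
At (1, 1): LHS = ln(2) ≈ 0.6931 ≠ RHS = 0

Answer: No, fails at both test points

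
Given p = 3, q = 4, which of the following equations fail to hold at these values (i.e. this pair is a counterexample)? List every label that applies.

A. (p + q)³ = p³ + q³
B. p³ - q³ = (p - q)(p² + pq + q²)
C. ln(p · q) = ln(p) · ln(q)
Evaluating each claim at the given values:
A. LHS = 343, RHS = 91 → fails here (LHS ≠ RHS)
B. LHS = -37, RHS = -37 → holds here (LHS = RHS)
C. LHS = ln(12) ≈ 2.485, RHS = ln(3)·ln(4) ≈ 1.523 → fails here (LHS ≠ RHS)

Answer: A, C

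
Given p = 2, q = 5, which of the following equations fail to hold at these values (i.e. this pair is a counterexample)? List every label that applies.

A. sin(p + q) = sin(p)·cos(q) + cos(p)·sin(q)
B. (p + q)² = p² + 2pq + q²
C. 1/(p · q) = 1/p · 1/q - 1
C

Evaluating each claim at the given values:
A. LHS = sin(7) ≈ 0.657, RHS = sin(2)·cos(5) + sin(5)·cos(2) ≈ 0.657 → holds here (LHS = RHS)
B. LHS = 49, RHS = 49 → holds here (LHS = RHS)
C. LHS = 1/10, RHS = -9/10 → fails here (LHS ≠ RHS)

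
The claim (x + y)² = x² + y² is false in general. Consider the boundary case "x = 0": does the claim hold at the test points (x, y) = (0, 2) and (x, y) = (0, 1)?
At (0, 2): LHS = 4, RHS = 4 → equal
At (0, 1): LHS = 1, RHS = 1 → equal

So the claim does hold at both of these boundary points, even though it is not an identity.

Answer: Yes, holds at both test points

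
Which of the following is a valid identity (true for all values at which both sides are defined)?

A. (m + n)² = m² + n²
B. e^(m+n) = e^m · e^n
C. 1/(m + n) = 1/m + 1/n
A: fails at (1, 4) — LHS = 25, RHS = 17.
B: holds — e.g. at (6, 7), both sides equal e^13 ≈ 442413.4.
C: fails at (3, 7) — LHS = 1/10, RHS = 10/21.

Answer: B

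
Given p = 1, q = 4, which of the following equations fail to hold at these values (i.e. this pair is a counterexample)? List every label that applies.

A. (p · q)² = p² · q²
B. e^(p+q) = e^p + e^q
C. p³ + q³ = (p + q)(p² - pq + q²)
Evaluating each claim at the given values:
A. LHS = 16, RHS = 16 → holds here (LHS = RHS)
B. LHS = e^5 ≈ 148.4, RHS = e + e^4 ≈ 57.32 → fails here (LHS ≠ RHS)
C. LHS = 65, RHS = 65 → holds here (LHS = RHS)

Answer: B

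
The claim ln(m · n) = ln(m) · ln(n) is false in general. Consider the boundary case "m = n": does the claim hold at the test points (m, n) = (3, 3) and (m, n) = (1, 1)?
At (3, 3): LHS = ln(9) ≈ 2.197 ≠ RHS = ln(3)² ≈ 1.207
At (1, 1): LHS = 0, RHS = 0 → equal

Answer: Only at (1, 1)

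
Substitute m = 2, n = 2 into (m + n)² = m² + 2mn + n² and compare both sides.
LHS = (2 + 2)² = 16
RHS = 2² + 2·2·2 + 2² = 16

LHS = RHS: the two sides agree.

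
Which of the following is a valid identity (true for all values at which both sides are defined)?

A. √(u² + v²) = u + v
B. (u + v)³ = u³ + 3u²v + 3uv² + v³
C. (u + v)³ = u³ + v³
A: fails at (2, 4) — LHS = 2·√(5) ≈ 4.472, RHS = 6.
B: holds — e.g. at (5, 8), both sides equal 2197.
C: fails at (5, 5) — LHS = 1000, RHS = 250.

Answer: B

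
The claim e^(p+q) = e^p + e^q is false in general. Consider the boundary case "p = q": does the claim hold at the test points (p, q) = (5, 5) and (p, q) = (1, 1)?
At (5, 5): LHS = e^10 ≈ 22026.5 ≠ RHS = 2·e^5 ≈ 296.8
At (1, 1): LHS = e^2 ≈ 7.389 ≠ RHS = 2·e ≈ 5.437

Answer: No, fails at both test points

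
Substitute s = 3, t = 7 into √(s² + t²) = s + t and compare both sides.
LHS = √(3² + 7²) = √(58) ≈ 7.616
RHS = 3 + 7 = 10

LHS ≠ RHS (they differ by about 2.384), so the equation does not hold here.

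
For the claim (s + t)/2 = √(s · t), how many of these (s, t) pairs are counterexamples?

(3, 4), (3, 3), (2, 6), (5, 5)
Testing each pair:
(3, 4): LHS = 7/2, RHS = 2·√(3) ≈ 3.464 → counterexample
(3, 3): LHS = 3, RHS = 3 → satisfies claim
(2, 6): LHS = 4, RHS = 2·√(3) ≈ 3.464 → counterexample
(5, 5): LHS = 5, RHS = 5 → satisfies claim

That makes 2 counterexamples.

Answer: 2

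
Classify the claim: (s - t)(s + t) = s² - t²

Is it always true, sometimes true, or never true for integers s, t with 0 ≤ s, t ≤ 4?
The identity holds for every pair in the range. For instance at (s, t) = (2, 4): both sides equal -12.

Answer: Always true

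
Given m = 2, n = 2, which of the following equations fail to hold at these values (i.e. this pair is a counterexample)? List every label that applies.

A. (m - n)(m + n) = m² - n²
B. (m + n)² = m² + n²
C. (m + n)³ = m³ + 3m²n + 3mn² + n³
B

Evaluating each claim at the given values:
A. LHS = 0, RHS = 0 → holds here (LHS = RHS)
B. LHS = 16, RHS = 8 → fails here (LHS ≠ RHS)
C. LHS = 64, RHS = 64 → holds here (LHS = RHS)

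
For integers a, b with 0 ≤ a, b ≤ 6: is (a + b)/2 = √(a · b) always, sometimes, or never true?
Sometimes true

It holds at (a, b) = (3, 3) (both sides equal 3), but fails at (a, b) = (0, 6) (LHS = 3, RHS = 0).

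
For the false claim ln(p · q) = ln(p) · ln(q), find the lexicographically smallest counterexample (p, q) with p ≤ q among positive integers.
At (1, 1): both sides equal 0, so it holds there.

Substituting (1, 2) into the claim:
LHS = ln(1 · 2) = ln(2) ≈ 0.6931
RHS = ln(1) · ln(2) = 0

Since LHS ≠ RHS, this pair disproves the claim, and no lexicographically smaller pair (p ≤ q, positive integers) does.

For instance (3, 5) is also a counterexample (LHS = ln(15) ≈ 2.708, RHS = ln(3)·ln(5) ≈ 1.768), but it's lexicographically larger.

Answer: (p, q) = (1, 2)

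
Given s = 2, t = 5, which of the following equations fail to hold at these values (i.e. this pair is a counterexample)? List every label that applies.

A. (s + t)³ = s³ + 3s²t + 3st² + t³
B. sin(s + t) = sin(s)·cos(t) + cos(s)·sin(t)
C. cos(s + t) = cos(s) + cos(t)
C

Evaluating each claim at the given values:
A. LHS = 343, RHS = 343 → holds here (LHS = RHS)
B. LHS = sin(7) ≈ 0.657, RHS = sin(2)·cos(5) + sin(5)·cos(2) ≈ 0.657 → holds here (LHS = RHS)
C. LHS = cos(7) ≈ 0.7539, RHS = cos(2) + cos(5) ≈ -0.1325 → fails here (LHS ≠ RHS)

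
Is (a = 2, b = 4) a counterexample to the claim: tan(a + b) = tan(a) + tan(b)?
Substituting a = 2, b = 4:
LHS = tan(2 + 4) = tan(6) ≈ -0.291
RHS = tan(2) + tan(4) ≈ -1.027

Since LHS ≠ RHS, this pair disproves the claim.

Answer: Yes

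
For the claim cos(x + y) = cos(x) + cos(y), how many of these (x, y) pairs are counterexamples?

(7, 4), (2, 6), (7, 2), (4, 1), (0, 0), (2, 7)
6

Testing each pair:
(7, 4): LHS = cos(11) ≈ 0.004426, RHS = cos(4) + cos(7) ≈ 0.1003 → counterexample
(2, 6): LHS = cos(8) ≈ -0.1455, RHS = cos(2) + cos(6) ≈ 0.544 → counterexample
(7, 2): LHS = cos(9) ≈ -0.9111, RHS = cos(2) + cos(7) ≈ 0.3378 → counterexample
(4, 1): LHS = cos(5) ≈ 0.2837, RHS = cos(4) + cos(1) ≈ -0.1133 → counterexample
(0, 0): LHS = 1, RHS = 2 → counterexample
(2, 7): LHS = cos(9) ≈ -0.9111, RHS = cos(2) + cos(7) ≈ 0.3378 → counterexample

That makes 6 counterexamples.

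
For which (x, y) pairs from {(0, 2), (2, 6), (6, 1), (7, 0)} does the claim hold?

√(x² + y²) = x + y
Testing each pair:
(0, 2): LHS = 2, RHS = 2 → holds
(2, 6): LHS = 2·√(10) ≈ 6.325, RHS = 8 → fails
(6, 1): LHS = √(37) ≈ 6.083, RHS = 7 → fails
(7, 0): LHS = 7, RHS = 7 → holds

2 of 4 pairs satisfy the claim.

Answer: (0, 2), (7, 0)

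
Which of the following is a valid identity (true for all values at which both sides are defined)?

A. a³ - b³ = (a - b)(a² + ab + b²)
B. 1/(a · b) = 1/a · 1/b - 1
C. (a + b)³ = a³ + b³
A: holds — e.g. at (2, 3), both sides equal -19.
B: fails at (2, 3) — LHS = 1/6, RHS = -5/6.
C: fails at (1, 5) — LHS = 216, RHS = 126.

Answer: A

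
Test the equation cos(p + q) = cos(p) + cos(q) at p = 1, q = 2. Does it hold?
Fails

Substituting p = 1, q = 2:

LHS = cos(1 + 2) = cos(3) ≈ -0.99
RHS = cos(1) + cos(2) ≈ 0.1242

LHS ≠ RHS, so the equation does not hold at this point.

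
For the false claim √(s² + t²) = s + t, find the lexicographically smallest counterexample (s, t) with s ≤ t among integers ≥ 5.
Substituting (5, 5) into the claim:
LHS = √(5² + 5²) = 5·√(2) ≈ 7.071
RHS = 5 + 5 = 10

Since LHS ≠ RHS, this pair disproves the claim, and no lexicographically smaller pair (s ≤ t, integers ≥ 5) does.

For instance (8, 8) is also a counterexample (LHS = 8·√(2) ≈ 11.31, RHS = 16), but it's lexicographically larger.

Answer: (s, t) = (5, 5)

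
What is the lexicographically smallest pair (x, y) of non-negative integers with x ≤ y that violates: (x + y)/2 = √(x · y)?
At (0, 0): both sides equal 0, so it holds there.

Substituting (0, 1) into the claim:
LHS = (0 + 1)/2 = 1/2
RHS = √(0 · 1) = 0

Since LHS ≠ RHS, this pair disproves the claim, and no lexicographically smaller pair (x ≤ y, non-negative integers) does.

For instance (2, 6) is also a counterexample (LHS = 4, RHS = 2·√(3) ≈ 3.464), but it's lexicographically larger.

Answer: (x, y) = (0, 1)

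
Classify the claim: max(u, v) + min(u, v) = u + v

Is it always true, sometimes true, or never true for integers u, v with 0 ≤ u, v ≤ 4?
The identity holds for every pair in the range. For instance at (u, v) = (1, 2): both sides equal 3.

Answer: Always true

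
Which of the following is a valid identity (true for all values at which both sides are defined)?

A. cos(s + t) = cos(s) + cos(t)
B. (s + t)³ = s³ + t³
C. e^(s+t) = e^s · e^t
C

A: fails at (4, 4) — LHS = cos(8) ≈ -0.1455, RHS = 2·cos(4) ≈ -1.307.
B: fails at (3, 7) — LHS = 1000, RHS = 370.
C: holds — e.g. at (3, 4), both sides equal e^7 ≈ 1097.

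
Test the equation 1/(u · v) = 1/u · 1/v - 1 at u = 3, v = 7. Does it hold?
Fails

Substituting u = 3, v = 7:

LHS = 1/(3 · 7) = 1/21
RHS = 1/3 · 1/7 - 1 = -20/21

LHS ≠ RHS, so the equation does not hold at this point.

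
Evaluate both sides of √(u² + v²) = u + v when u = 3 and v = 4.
LHS = √(3² + 4²) = 5
RHS = 3 + 4 = 7

LHS ≠ RHS, so the equation does not hold here.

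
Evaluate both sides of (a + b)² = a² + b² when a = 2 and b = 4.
LHS = (2 + 4)² = 36
RHS = 2² + 4² = 20

LHS ≠ RHS, so the equation does not hold here.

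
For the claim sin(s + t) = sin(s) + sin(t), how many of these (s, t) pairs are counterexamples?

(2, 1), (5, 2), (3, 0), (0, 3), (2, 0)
2

Testing each pair:
(2, 1): LHS = sin(3) ≈ 0.1411, RHS = sin(1) + sin(2) ≈ 1.751 → counterexample
(5, 2): LHS = sin(7) ≈ 0.657, RHS = sin(5) + sin(2) ≈ -0.04963 → counterexample
(3, 0): LHS = sin(3) ≈ 0.1411, RHS = sin(3) ≈ 0.1411 → satisfies claim
(0, 3): LHS = sin(3) ≈ 0.1411, RHS = sin(3) ≈ 0.1411 → satisfies claim
(2, 0): LHS = sin(2) ≈ 0.9093, RHS = sin(2) ≈ 0.9093 → satisfies claim

That makes 2 counterexamples.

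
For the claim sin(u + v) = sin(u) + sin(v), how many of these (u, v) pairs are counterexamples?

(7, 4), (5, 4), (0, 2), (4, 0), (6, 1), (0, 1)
3

Testing each pair:
(7, 4): LHS = sin(11) ≈ -1, RHS = sin(4) + sin(7) ≈ -0.09982 → counterexample
(5, 4): LHS = sin(9) ≈ 0.4121, RHS = sin(5) + sin(4) ≈ -1.716 → counterexample
(0, 2): LHS = sin(2) ≈ 0.9093, RHS = sin(2) ≈ 0.9093 → satisfies claim
(4, 0): LHS = sin(4) ≈ -0.7568, RHS = sin(4) ≈ -0.7568 → satisfies claim
(6, 1): LHS = sin(7) ≈ 0.657, RHS = sin(6) + sin(1) ≈ 0.5621 → counterexample
(0, 1): LHS = sin(1) ≈ 0.8415, RHS = sin(1) ≈ 0.8415 → satisfies claim

That makes 3 counterexamples.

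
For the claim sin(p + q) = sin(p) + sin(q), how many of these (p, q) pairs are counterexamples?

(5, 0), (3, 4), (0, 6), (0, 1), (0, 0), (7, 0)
Testing each pair:
(5, 0): LHS = sin(5) ≈ -0.9589, RHS = sin(5) ≈ -0.9589 → satisfies claim
(3, 4): LHS = sin(7) ≈ 0.657, RHS = sin(4) + sin(3) ≈ -0.6157 → counterexample
(0, 6): LHS = sin(6) ≈ -0.2794, RHS = sin(6) ≈ -0.2794 → satisfies claim
(0, 1): LHS = sin(1) ≈ 0.8415, RHS = sin(1) ≈ 0.8415 → satisfies claim
(0, 0): LHS = 0, RHS = 0 → satisfies claim
(7, 0): LHS = sin(7) ≈ 0.657, RHS = sin(7) ≈ 0.657 → satisfies claim

That makes 1 counterexample.

Answer: 1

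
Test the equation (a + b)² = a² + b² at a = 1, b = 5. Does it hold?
Fails

Substituting a = 1, b = 5:

LHS = (1 + 5)² = 36
RHS = 1² + 5² = 26

LHS ≠ RHS, so the equation does not hold at this point.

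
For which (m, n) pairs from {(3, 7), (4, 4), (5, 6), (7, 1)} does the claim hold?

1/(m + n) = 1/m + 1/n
None

Testing each pair:
(3, 7): LHS = 1/10, RHS = 10/21 → fails
(4, 4): LHS = 1/8, RHS = 1/2 → fails
(5, 6): LHS = 1/11, RHS = 11/30 → fails
(7, 1): LHS = 1/8, RHS = 8/7 → fails

No pair satisfies the claim.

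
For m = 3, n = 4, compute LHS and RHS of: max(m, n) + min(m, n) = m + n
LHS = max(3, 4) + min(3, 4) = 7
RHS = 3 + 4 = 7

LHS = RHS: the two sides agree.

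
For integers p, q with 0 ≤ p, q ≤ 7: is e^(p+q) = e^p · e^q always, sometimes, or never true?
Always true

The identity holds for every pair in the range. For instance at (p, q) = (7, 1): both sides equal e^8 ≈ 2981.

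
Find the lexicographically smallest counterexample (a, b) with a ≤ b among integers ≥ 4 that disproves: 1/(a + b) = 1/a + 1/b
(a, b) = (4, 4)

Substituting (4, 4) into the claim:
LHS = 1/(4 + 4) = 1/8
RHS = 1/4 + 1/4 = 1/2

Since LHS ≠ RHS, this pair disproves the claim, and no lexicographically smaller pair (a ≤ b, integers ≥ 4) does.

For instance (4, 11) is also a counterexample (LHS = 1/15, RHS = 15/44), but it's lexicographically larger.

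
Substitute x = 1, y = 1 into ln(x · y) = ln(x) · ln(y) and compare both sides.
LHS = ln(1 · 1) = 0
RHS = ln(1) · ln(1) = 0

LHS = RHS: the two sides agree.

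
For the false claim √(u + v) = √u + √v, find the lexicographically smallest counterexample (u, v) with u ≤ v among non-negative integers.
At (0, 3): both sides equal √(3) ≈ 1.732, so it holds there.

Substituting (1, 1) into the claim:
LHS = √(1 + 1) = √(2) ≈ 1.414
RHS = √1 + √1 = 2

Since LHS ≠ RHS, this pair disproves the claim, and no lexicographically smaller pair (u ≤ v, non-negative integers) does.

For instance (4, 4) is also a counterexample (LHS = 2·√(2) ≈ 2.828, RHS = 4), but it's lexicographically larger.

Answer: (u, v) = (1, 1)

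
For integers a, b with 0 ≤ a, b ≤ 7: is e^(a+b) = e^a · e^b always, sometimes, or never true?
Always true

The identity holds for every pair in the range. For instance at (a, b) = (2, 6): both sides equal e^8 ≈ 2981.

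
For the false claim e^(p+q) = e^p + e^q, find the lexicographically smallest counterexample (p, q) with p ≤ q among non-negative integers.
(p, q) = (0, 0)

Substituting (0, 0) into the claim:
LHS = e^(0+0) = 1
RHS = e^0 + e^0 = 2

Since LHS ≠ RHS, this pair disproves the claim, and no lexicographically smaller pair (p ≤ q, non-negative integers) does.

For instance (0, 4) is also a counterexample (LHS = e^4 ≈ 54.6, RHS = 1 + e^4 ≈ 55.6), but it's lexicographically larger.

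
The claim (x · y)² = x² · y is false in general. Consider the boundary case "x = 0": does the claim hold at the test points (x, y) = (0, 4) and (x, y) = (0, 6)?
At (0, 4): LHS = 0, RHS = 0 → equal
At (0, 6): LHS = 0, RHS = 0 → equal

So the claim does hold at both of these boundary points, even though it is not an identity.

Answer: Yes, holds at both test points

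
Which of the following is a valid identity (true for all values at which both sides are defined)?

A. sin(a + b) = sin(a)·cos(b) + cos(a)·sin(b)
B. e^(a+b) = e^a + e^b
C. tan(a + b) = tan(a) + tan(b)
A

A: holds — e.g. at (4, 6), both sides equal sin(10) ≈ -0.544.
B: fails at (5, 5) — LHS = e^10 ≈ 22026.5, RHS = 2·e^5 ≈ 296.8.
C: fails at (1, 4) — LHS = tan(5) ≈ -3.381, RHS = tan(4) + tan(1) ≈ 2.715.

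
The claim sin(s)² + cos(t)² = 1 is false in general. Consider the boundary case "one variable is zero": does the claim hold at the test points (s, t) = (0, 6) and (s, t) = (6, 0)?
At (0, 6): LHS = cos(6)² ≈ 0.9219 ≠ RHS = 1
At (6, 0): LHS = sin(6)² + 1 ≈ 1.078 ≠ RHS = 1

Answer: No, fails at both test points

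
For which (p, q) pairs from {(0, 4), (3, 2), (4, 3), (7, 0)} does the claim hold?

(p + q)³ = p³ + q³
(0, 4), (7, 0)

Testing each pair:
(0, 4): LHS = 64, RHS = 64 → holds
(3, 2): LHS = 125, RHS = 35 → fails
(4, 3): LHS = 343, RHS = 91 → fails
(7, 0): LHS = 343, RHS = 343 → holds

2 of 4 pairs satisfy the claim.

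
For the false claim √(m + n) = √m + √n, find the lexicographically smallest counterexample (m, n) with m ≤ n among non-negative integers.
At (0, 1): both sides equal 1, so it holds there.
At (0, 7): both sides equal √(7) ≈ 2.646, so it holds there.

Substituting (1, 1) into the claim:
LHS = √(1 + 1) = √(2) ≈ 1.414
RHS = √1 + √1 = 2

Since LHS ≠ RHS, this pair disproves the claim, and no lexicographically smaller pair (m ≤ n, non-negative integers) does.

For instance (3, 7) is also a counterexample (LHS = √(10) ≈ 3.162, RHS = √(3) + √(7) ≈ 4.378), but it's lexicographically larger.

Answer: (m, n) = (1, 1)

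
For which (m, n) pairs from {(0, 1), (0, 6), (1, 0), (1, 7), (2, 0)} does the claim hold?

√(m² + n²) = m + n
Testing each pair:
(0, 1): LHS = 1, RHS = 1 → holds
(0, 6): LHS = 6, RHS = 6 → holds
(1, 0): LHS = 1, RHS = 1 → holds
(1, 7): LHS = 5·√(2) ≈ 7.071, RHS = 8 → fails
(2, 0): LHS = 2, RHS = 2 → holds

4 of 5 pairs satisfy the claim.

Answer: (0, 1), (0, 6), (1, 0), (2, 0)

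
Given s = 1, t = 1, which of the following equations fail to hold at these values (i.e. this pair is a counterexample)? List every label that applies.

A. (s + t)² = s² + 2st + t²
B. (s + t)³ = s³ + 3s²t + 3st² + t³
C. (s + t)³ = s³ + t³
Evaluating each claim at the given values:
A. LHS = 4, RHS = 4 → holds here (LHS = RHS)
B. LHS = 8, RHS = 8 → holds here (LHS = RHS)
C. LHS = 8, RHS = 2 → fails here (LHS ≠ RHS)

Answer: C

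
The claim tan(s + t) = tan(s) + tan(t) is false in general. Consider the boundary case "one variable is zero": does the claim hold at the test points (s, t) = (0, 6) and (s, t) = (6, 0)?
Yes, holds at both test points

At (0, 6): LHS = tan(6) ≈ -0.291, RHS = tan(6) ≈ -0.291 → equal
At (6, 0): LHS = tan(6) ≈ -0.291, RHS = tan(6) ≈ -0.291 → equal

So the claim does hold at both of these boundary points, even though it is not an identity.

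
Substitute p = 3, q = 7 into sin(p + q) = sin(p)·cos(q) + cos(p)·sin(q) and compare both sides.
LHS = sin(3 + 7) = sin(10) ≈ -0.544
RHS = sin(3)·cos(7) + cos(3)·sin(7) = sin(7)·cos(3) + sin(3)·cos(7) ≈ -0.544

LHS = RHS: the two sides agree.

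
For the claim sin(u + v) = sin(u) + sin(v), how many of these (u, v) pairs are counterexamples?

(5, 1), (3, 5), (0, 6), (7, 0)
2

Testing each pair:
(5, 1): LHS = sin(6) ≈ -0.2794, RHS = sin(5) + sin(1) ≈ -0.1175 → counterexample
(3, 5): LHS = sin(8) ≈ 0.9894, RHS = sin(5) + sin(3) ≈ -0.8178 → counterexample
(0, 6): LHS = sin(6) ≈ -0.2794, RHS = sin(6) ≈ -0.2794 → satisfies claim
(7, 0): LHS = sin(7) ≈ 0.657, RHS = sin(7) ≈ 0.657 → satisfies claim

That makes 2 counterexamples.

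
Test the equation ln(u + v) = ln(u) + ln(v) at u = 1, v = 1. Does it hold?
Fails

Substituting u = 1, v = 1:

LHS = ln(1 + 1) = ln(2) ≈ 0.6931
RHS = ln(1) + ln(1) = 0

LHS ≠ RHS, so the equation does not hold at this point.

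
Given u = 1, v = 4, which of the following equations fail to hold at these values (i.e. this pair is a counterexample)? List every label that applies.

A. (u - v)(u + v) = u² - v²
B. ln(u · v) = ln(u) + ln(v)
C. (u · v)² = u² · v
C

Evaluating each claim at the given values:
A. LHS = -15, RHS = -15 → holds here (LHS = RHS)
B. LHS = ln(4) ≈ 1.386, RHS = ln(4) ≈ 1.386 → holds here (LHS = RHS)
C. LHS = 16, RHS = 4 → fails here (LHS ≠ RHS)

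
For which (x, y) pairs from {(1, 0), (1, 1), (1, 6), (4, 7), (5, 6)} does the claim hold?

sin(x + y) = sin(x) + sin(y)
Testing each pair:
(1, 0): LHS = sin(1) ≈ 0.8415, RHS = sin(1) ≈ 0.8415 → holds
(1, 1): LHS = sin(2) ≈ 0.9093, RHS = 2·sin(1) ≈ 1.683 → fails
(1, 6): LHS = sin(7) ≈ 0.657, RHS = sin(6) + sin(1) ≈ 0.5621 → fails
(4, 7): LHS = sin(11) ≈ -1, RHS = sin(4) + sin(7) ≈ -0.09982 → fails
(5, 6): LHS = sin(11) ≈ -1, RHS = sin(5) + sin(6) ≈ -1.238 → fails

1 of 5 pairs satisfies the claim.

Answer: (1, 0)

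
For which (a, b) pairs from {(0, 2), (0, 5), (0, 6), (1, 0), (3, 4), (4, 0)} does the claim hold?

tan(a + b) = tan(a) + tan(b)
(0, 2), (0, 5), (0, 6), (1, 0), (4, 0)

Testing each pair:
(0, 2): LHS = tan(2) ≈ -2.185, RHS = tan(2) ≈ -2.185 → holds
(0, 5): LHS = tan(5) ≈ -3.381, RHS = tan(5) ≈ -3.381 → holds
(0, 6): LHS = tan(6) ≈ -0.291, RHS = tan(6) ≈ -0.291 → holds
(1, 0): LHS = tan(1) ≈ 1.557, RHS = tan(1) ≈ 1.557 → holds
(3, 4): LHS = tan(7) ≈ 0.8714, RHS = tan(3) + tan(4) ≈ 1.015 → fails
(4, 0): LHS = tan(4) ≈ 1.158, RHS = tan(4) ≈ 1.158 → holds

5 of 6 pairs satisfy the claim.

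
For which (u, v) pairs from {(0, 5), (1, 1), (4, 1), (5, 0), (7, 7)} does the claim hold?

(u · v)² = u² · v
(0, 5), (1, 1), (4, 1), (5, 0)

Testing each pair:
(0, 5): LHS = 0, RHS = 0 → holds
(1, 1): LHS = 1, RHS = 1 → holds
(4, 1): LHS = 16, RHS = 16 → holds
(5, 0): LHS = 0, RHS = 0 → holds
(7, 7): LHS = 2401, RHS = 343 → fails

4 of 5 pairs satisfy the claim.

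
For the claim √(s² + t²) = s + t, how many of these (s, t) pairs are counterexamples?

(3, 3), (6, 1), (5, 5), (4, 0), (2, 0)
3

Testing each pair:
(3, 3): LHS = 3·√(2) ≈ 4.243, RHS = 6 → counterexample
(6, 1): LHS = √(37) ≈ 6.083, RHS = 7 → counterexample
(5, 5): LHS = 5·√(2) ≈ 7.071, RHS = 10 → counterexample
(4, 0): LHS = 4, RHS = 4 → satisfies claim
(2, 0): LHS = 2, RHS = 2 → satisfies claim

That makes 3 counterexamples.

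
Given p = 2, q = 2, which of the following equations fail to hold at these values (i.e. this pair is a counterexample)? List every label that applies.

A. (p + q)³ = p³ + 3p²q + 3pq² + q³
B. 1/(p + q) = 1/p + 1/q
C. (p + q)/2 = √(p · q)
B

Evaluating each claim at the given values:
A. LHS = 64, RHS = 64 → holds here (LHS = RHS)
B. LHS = 1/4, RHS = 1 → fails here (LHS ≠ RHS)
C. LHS = 2, RHS = 2 → holds here (LHS = RHS)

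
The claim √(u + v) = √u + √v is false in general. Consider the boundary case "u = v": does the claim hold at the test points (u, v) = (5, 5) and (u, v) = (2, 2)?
No, fails at both test points

At (5, 5): LHS = √(10) ≈ 3.162 ≠ RHS = 2·√(5) ≈ 4.472
At (2, 2): LHS = 2 ≠ RHS = 2·√(2) ≈ 2.828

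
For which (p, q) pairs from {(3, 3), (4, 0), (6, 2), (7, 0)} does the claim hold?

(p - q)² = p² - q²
Testing each pair:
(3, 3): LHS = 0, RHS = 0 → holds
(4, 0): LHS = 16, RHS = 16 → holds
(6, 2): LHS = 16, RHS = 32 → fails
(7, 0): LHS = 49, RHS = 49 → holds

3 of 4 pairs satisfy the claim.

Answer: (3, 3), (4, 0), (7, 0)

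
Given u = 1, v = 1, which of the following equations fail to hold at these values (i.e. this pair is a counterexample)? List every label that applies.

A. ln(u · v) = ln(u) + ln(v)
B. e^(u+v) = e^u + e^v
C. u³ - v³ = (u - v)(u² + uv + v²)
Evaluating each claim at the given values:
A. LHS = 0, RHS = 0 → holds here (LHS = RHS)
B. LHS = e^2 ≈ 7.389, RHS = 2·e ≈ 5.437 → fails here (LHS ≠ RHS)
C. LHS = 0, RHS = 0 → holds here (LHS = RHS)

Answer: B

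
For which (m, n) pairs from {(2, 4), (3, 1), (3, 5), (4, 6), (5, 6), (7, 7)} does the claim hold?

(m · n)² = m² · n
Testing each pair:
(2, 4): LHS = 64, RHS = 16 → fails
(3, 1): LHS = 9, RHS = 9 → holds
(3, 5): LHS = 225, RHS = 45 → fails
(4, 6): LHS = 576, RHS = 96 → fails
(5, 6): LHS = 900, RHS = 150 → fails
(7, 7): LHS = 2401, RHS = 343 → fails

1 of 6 pairs satisfies the claim.

Answer: (3, 1)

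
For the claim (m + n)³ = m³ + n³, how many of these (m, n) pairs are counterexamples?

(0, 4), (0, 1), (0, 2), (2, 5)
1

Testing each pair:
(0, 4): LHS = 64, RHS = 64 → satisfies claim
(0, 1): LHS = 1, RHS = 1 → satisfies claim
(0, 2): LHS = 8, RHS = 8 → satisfies claim
(2, 5): LHS = 343, RHS = 133 → counterexample

That makes 1 counterexample.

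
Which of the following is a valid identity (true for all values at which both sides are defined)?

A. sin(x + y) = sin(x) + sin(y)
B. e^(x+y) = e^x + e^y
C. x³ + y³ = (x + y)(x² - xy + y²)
C

A: fails at (1, 1) — LHS = sin(2) ≈ 0.9093, RHS = 2·sin(1) ≈ 1.683.
B: fails at (0, 1) — LHS = e ≈ 2.718, RHS = 1 + e ≈ 3.718.
C: holds — e.g. at (4, 4), both sides equal 128.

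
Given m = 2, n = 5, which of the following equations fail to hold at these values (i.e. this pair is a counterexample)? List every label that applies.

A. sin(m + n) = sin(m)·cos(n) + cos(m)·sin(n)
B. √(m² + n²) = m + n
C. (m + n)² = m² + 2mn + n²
B

Evaluating each claim at the given values:
A. LHS = sin(7) ≈ 0.657, RHS = sin(2)·cos(5) + sin(5)·cos(2) ≈ 0.657 → holds here (LHS = RHS)
B. LHS = √(29) ≈ 5.385, RHS = 7 → fails here (LHS ≠ RHS)
C. LHS = 49, RHS = 49 → holds here (LHS = RHS)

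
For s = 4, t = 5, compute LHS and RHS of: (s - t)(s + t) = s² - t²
LHS = (4 - 5)(4 + 5) = -9
RHS = 4² - 5² = -9

LHS = RHS: the two sides agree.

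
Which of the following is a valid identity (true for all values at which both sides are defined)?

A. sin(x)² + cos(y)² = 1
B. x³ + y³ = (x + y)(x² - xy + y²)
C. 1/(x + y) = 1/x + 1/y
A: fails at (1, 3) — LHS = sin(1)² + cos(3)² ≈ 1.688, RHS = 1.
B: holds — e.g. at (3, 7), both sides equal 370.
C: fails at (2, 2) — LHS = 1/4, RHS = 1.

Answer: B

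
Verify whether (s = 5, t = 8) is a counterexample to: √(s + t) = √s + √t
Yes

Substituting s = 5, t = 8:
LHS = √(5 + 8) = √(13) ≈ 3.606
RHS = √5 + √8 = √(5) + 2·√(2) ≈ 5.064

Since LHS ≠ RHS, this pair disproves the claim.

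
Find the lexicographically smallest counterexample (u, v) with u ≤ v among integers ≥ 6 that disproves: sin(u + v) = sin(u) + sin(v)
(u, v) = (6, 6)

Substituting (6, 6) into the claim:
LHS = sin(6 + 6) = sin(12) ≈ -0.5366
RHS = sin(6) + sin(6) = 2·sin(6) ≈ -0.5588

Since LHS ≠ RHS, this pair disproves the claim, and no lexicographically smaller pair (u ≤ v, integers ≥ 6) does.

For instance (7, 7) is also a counterexample (LHS = sin(14) ≈ 0.9906, RHS = 2·sin(7) ≈ 1.314), but it's lexicographically larger.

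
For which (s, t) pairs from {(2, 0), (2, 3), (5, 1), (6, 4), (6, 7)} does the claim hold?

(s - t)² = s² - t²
(2, 0)

Testing each pair:
(2, 0): LHS = 4, RHS = 4 → holds
(2, 3): LHS = 1, RHS = -5 → fails
(5, 1): LHS = 16, RHS = 24 → fails
(6, 4): LHS = 4, RHS = 20 → fails
(6, 7): LHS = 1, RHS = -13 → fails

1 of 5 pairs satisfies the claim.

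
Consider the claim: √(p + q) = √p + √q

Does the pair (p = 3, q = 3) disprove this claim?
Substituting p = 3, q = 3:
LHS = √(3 + 3) = √(6) ≈ 2.449
RHS = √3 + √3 = 2·√(3) ≈ 3.464

Since LHS ≠ RHS, this pair disproves the claim.

Answer: Yes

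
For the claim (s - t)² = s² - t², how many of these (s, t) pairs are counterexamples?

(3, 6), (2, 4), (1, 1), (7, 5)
3

Testing each pair:
(3, 6): LHS = 9, RHS = -27 → counterexample
(2, 4): LHS = 4, RHS = -12 → counterexample
(1, 1): LHS = 0, RHS = 0 → satisfies claim
(7, 5): LHS = 4, RHS = 24 → counterexample

That makes 3 counterexamples.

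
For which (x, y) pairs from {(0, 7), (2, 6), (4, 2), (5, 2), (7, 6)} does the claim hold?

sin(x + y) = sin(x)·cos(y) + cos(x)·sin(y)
Testing each pair:
(0, 7): LHS = sin(7) ≈ 0.657, RHS = sin(7) ≈ 0.657 → holds
(2, 6): LHS = sin(8) ≈ 0.9894, RHS = sin(6)·cos(2) + sin(2)·cos(6) ≈ 0.9894 → holds
(4, 2): LHS = sin(6) ≈ -0.2794, RHS = sin(2)·cos(4) + sin(4)·cos(2) ≈ -0.2794 → holds
(5, 2): LHS = sin(7) ≈ 0.657, RHS = sin(2)·cos(5) + sin(5)·cos(2) ≈ 0.657 → holds
(7, 6): LHS = sin(13) ≈ 0.4202, RHS = sin(6)·cos(7) + sin(7)·cos(6) ≈ 0.4202 → holds

Every pair satisfies the claim.

Answer: All pairs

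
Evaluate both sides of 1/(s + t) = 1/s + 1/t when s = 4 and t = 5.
LHS = 1/(4 + 5) = 1/9
RHS = 1/4 + 1/5 = 9/20

LHS ≠ RHS, so the equation does not hold here.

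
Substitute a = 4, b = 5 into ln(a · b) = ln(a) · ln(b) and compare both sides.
LHS = ln(4 · 5) = ln(20) ≈ 2.996
RHS = ln(4) · ln(5) ≈ 2.231

LHS ≠ RHS (they differ by about 0.7646), so the equation does not hold here.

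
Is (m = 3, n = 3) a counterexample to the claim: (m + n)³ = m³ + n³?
Substituting m = 3, n = 3:
LHS = (3 + 3)³ = 216
RHS = 3³ + 3³ = 54

Since LHS ≠ RHS, this pair disproves the claim.

Answer: Yes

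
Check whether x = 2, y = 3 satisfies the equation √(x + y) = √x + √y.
Fails

Substituting x = 2, y = 3:

LHS = √(2 + 3) = √(5) ≈ 2.236
RHS = √2 + √3 = √(2) + √(3) ≈ 3.146

LHS ≠ RHS, so the equation does not hold at this point.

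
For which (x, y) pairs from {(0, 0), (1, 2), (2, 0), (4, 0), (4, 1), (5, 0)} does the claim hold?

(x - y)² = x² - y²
Testing each pair:
(0, 0): LHS = 0, RHS = 0 → holds
(1, 2): LHS = 1, RHS = -3 → fails
(2, 0): LHS = 4, RHS = 4 → holds
(4, 0): LHS = 16, RHS = 16 → holds
(4, 1): LHS = 9, RHS = 15 → fails
(5, 0): LHS = 25, RHS = 25 → holds

4 of 6 pairs satisfy the claim.

Answer: (0, 0), (2, 0), (4, 0), (5, 0)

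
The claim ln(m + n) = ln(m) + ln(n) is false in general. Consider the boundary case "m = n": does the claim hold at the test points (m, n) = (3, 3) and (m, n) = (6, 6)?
At (3, 3): LHS = ln(6) ≈ 1.792 ≠ RHS = 2·ln(3) ≈ 2.197
At (6, 6): LHS = ln(12) ≈ 2.485 ≠ RHS = 2·ln(6) ≈ 3.584

Answer: No, fails at both test points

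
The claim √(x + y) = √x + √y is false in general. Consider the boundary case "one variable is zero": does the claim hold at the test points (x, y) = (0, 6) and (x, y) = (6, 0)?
Yes, holds at both test points

At (0, 6): LHS = √(6) ≈ 2.449, RHS = √(6) ≈ 2.449 → equal
At (6, 0): LHS = √(6) ≈ 2.449, RHS = √(6) ≈ 2.449 → equal

So the claim does hold at both of these boundary points, even though it is not an identity.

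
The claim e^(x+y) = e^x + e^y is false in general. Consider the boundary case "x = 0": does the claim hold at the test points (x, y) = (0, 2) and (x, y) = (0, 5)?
No, fails at both test points

At (0, 2): LHS = e^2 ≈ 7.389 ≠ RHS = 1 + e^2 ≈ 8.389
At (0, 5): LHS = e^5 ≈ 148.4 ≠ RHS = 1 + e^5 ≈ 149.4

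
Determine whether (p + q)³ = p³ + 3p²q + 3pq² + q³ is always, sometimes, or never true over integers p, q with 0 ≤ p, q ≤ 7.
The identity holds for every pair in the range. For instance at (p, q) = (1, 6): both sides equal 343.

Answer: Always true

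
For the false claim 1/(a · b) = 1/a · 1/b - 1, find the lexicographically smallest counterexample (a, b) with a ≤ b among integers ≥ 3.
(a, b) = (3, 3)

Substituting (3, 3) into the claim:
LHS = 1/(3 · 3) = 1/9
RHS = 1/3 · 1/3 - 1 = -8/9

Since LHS ≠ RHS, this pair disproves the claim, and no lexicographically smaller pair (a ≤ b, integers ≥ 3) does.

For instance (9, 9) is also a counterexample (LHS = 1/81, RHS = -80/81), but it's lexicographically larger.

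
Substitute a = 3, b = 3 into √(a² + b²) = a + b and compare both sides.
LHS = √(3² + 3²) = 3·√(2) ≈ 4.243
RHS = 3 + 3 = 6

LHS ≠ RHS (they differ by about 1.757), so the equation does not hold here.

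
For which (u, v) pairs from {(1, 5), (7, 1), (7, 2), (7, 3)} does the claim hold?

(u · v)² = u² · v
(7, 1)

Testing each pair:
(1, 5): LHS = 25, RHS = 5 → fails
(7, 1): LHS = 49, RHS = 49 → holds
(7, 2): LHS = 196, RHS = 98 → fails
(7, 3): LHS = 441, RHS = 147 → fails

1 of 4 pairs satisfies the claim.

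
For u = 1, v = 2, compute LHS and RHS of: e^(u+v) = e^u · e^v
LHS = e^(1+2) = e^3 ≈ 20.09
RHS = e^1 · e^2 = e^3 ≈ 20.09

LHS = RHS: the two sides agree.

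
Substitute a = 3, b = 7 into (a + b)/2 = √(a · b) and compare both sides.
LHS = (3 + 7)/2 = 5
RHS = √(3 · 7) = √(21) ≈ 4.583

LHS ≠ RHS (they differ by about 0.4174), so the equation does not hold here.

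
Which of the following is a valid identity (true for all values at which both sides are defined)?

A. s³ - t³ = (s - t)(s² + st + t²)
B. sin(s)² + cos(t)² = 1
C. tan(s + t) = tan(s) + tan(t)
A

A: holds — e.g. at (4, 6), both sides equal -152.
B: fails at (3, 7) — LHS = sin(3)² + cos(7)² ≈ 0.5883, RHS = 1.
C: fails at (2, 4) — LHS = tan(6) ≈ -0.291, RHS = tan(2) + tan(4) ≈ -1.027.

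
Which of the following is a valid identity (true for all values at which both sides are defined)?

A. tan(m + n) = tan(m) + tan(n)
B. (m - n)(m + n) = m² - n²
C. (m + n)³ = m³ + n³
B

A: fails at (3, 5) — LHS = tan(8) ≈ -6.8, RHS = tan(5) + tan(3) ≈ -3.523.
B: holds — e.g. at (4, 4), both sides equal 0.
C: fails at (3, 3) — LHS = 216, RHS = 54.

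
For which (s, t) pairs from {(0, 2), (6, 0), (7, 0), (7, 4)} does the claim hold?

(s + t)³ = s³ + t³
Testing each pair:
(0, 2): LHS = 8, RHS = 8 → holds
(6, 0): LHS = 216, RHS = 216 → holds
(7, 0): LHS = 343, RHS = 343 → holds
(7, 4): LHS = 1331, RHS = 407 → fails

3 of 4 pairs satisfy the claim.

Answer: (0, 2), (6, 0), (7, 0)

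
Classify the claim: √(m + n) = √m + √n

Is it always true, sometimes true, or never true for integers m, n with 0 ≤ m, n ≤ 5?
Sometimes true

It holds at (m, n) = (0, 5) (both sides equal √(5) ≈ 2.236), but fails at (m, n) = (3, 1) (LHS = 2, RHS = 1 + √(3) ≈ 2.732).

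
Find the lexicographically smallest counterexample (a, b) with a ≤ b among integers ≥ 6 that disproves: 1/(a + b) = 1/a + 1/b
Substituting (6, 6) into the claim:
LHS = 1/(6 + 6) = 1/12
RHS = 1/6 + 1/6 = 1/3

Since LHS ≠ RHS, this pair disproves the claim, and no lexicographically smaller pair (a ≤ b, integers ≥ 6) does.

For instance (7, 13) is also a counterexample (LHS = 1/20, RHS = 20/91), but it's lexicographically larger.

Answer: (a, b) = (6, 6)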